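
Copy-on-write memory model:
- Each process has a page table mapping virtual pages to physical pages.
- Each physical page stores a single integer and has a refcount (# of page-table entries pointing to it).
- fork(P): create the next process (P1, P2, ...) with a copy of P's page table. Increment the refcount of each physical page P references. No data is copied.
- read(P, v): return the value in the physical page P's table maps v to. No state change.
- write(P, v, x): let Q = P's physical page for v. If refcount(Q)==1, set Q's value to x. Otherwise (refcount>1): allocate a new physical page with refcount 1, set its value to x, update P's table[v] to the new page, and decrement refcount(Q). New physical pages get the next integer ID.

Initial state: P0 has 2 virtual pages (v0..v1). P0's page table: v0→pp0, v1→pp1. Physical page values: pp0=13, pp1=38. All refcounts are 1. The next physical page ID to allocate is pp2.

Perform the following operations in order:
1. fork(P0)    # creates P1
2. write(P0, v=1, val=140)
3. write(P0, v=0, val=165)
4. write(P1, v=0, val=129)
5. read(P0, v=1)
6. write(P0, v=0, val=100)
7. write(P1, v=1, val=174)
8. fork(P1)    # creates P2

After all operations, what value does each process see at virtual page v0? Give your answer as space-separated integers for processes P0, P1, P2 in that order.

Op 1: fork(P0) -> P1. 2 ppages; refcounts: pp0:2 pp1:2
Op 2: write(P0, v1, 140). refcount(pp1)=2>1 -> COPY to pp2. 3 ppages; refcounts: pp0:2 pp1:1 pp2:1
Op 3: write(P0, v0, 165). refcount(pp0)=2>1 -> COPY to pp3. 4 ppages; refcounts: pp0:1 pp1:1 pp2:1 pp3:1
Op 4: write(P1, v0, 129). refcount(pp0)=1 -> write in place. 4 ppages; refcounts: pp0:1 pp1:1 pp2:1 pp3:1
Op 5: read(P0, v1) -> 140. No state change.
Op 6: write(P0, v0, 100). refcount(pp3)=1 -> write in place. 4 ppages; refcounts: pp0:1 pp1:1 pp2:1 pp3:1
Op 7: write(P1, v1, 174). refcount(pp1)=1 -> write in place. 4 ppages; refcounts: pp0:1 pp1:1 pp2:1 pp3:1
Op 8: fork(P1) -> P2. 4 ppages; refcounts: pp0:2 pp1:2 pp2:1 pp3:1
P0: v0 -> pp3 = 100
P1: v0 -> pp0 = 129
P2: v0 -> pp0 = 129

Answer: 100 129 129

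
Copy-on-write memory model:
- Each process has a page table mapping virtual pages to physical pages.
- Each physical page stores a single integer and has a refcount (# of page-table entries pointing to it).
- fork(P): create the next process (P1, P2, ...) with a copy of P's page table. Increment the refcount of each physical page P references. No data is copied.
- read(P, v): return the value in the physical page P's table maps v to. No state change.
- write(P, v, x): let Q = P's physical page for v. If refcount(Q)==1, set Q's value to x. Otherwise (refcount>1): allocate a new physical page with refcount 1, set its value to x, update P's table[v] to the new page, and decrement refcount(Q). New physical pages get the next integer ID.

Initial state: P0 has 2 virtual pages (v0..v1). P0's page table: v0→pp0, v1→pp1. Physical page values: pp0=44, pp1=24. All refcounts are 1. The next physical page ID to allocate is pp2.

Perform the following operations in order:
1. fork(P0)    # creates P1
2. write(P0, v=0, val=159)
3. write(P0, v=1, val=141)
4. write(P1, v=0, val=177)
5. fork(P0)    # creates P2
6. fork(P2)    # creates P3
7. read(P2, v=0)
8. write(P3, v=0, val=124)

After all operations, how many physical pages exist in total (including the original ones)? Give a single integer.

Op 1: fork(P0) -> P1. 2 ppages; refcounts: pp0:2 pp1:2
Op 2: write(P0, v0, 159). refcount(pp0)=2>1 -> COPY to pp2. 3 ppages; refcounts: pp0:1 pp1:2 pp2:1
Op 3: write(P0, v1, 141). refcount(pp1)=2>1 -> COPY to pp3. 4 ppages; refcounts: pp0:1 pp1:1 pp2:1 pp3:1
Op 4: write(P1, v0, 177). refcount(pp0)=1 -> write in place. 4 ppages; refcounts: pp0:1 pp1:1 pp2:1 pp3:1
Op 5: fork(P0) -> P2. 4 ppages; refcounts: pp0:1 pp1:1 pp2:2 pp3:2
Op 6: fork(P2) -> P3. 4 ppages; refcounts: pp0:1 pp1:1 pp2:3 pp3:3
Op 7: read(P2, v0) -> 159. No state change.
Op 8: write(P3, v0, 124). refcount(pp2)=3>1 -> COPY to pp4. 5 ppages; refcounts: pp0:1 pp1:1 pp2:2 pp3:3 pp4:1

Answer: 5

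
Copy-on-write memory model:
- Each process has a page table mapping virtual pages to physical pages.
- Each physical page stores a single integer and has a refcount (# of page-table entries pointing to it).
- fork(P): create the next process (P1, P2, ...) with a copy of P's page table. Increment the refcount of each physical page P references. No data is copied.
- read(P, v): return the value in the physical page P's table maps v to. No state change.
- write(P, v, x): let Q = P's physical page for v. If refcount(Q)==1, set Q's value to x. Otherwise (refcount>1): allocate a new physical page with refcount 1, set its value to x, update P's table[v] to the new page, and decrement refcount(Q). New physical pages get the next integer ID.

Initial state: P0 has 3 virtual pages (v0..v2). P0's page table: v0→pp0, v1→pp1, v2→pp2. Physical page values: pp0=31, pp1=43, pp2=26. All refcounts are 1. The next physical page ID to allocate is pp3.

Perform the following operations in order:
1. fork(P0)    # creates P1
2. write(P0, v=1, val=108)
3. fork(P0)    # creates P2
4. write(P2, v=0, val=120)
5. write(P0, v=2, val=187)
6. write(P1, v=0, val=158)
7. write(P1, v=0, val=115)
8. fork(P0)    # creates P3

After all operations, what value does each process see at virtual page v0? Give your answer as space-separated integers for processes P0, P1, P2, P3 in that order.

Answer: 31 115 120 31

Derivation:
Op 1: fork(P0) -> P1. 3 ppages; refcounts: pp0:2 pp1:2 pp2:2
Op 2: write(P0, v1, 108). refcount(pp1)=2>1 -> COPY to pp3. 4 ppages; refcounts: pp0:2 pp1:1 pp2:2 pp3:1
Op 3: fork(P0) -> P2. 4 ppages; refcounts: pp0:3 pp1:1 pp2:3 pp3:2
Op 4: write(P2, v0, 120). refcount(pp0)=3>1 -> COPY to pp4. 5 ppages; refcounts: pp0:2 pp1:1 pp2:3 pp3:2 pp4:1
Op 5: write(P0, v2, 187). refcount(pp2)=3>1 -> COPY to pp5. 6 ppages; refcounts: pp0:2 pp1:1 pp2:2 pp3:2 pp4:1 pp5:1
Op 6: write(P1, v0, 158). refcount(pp0)=2>1 -> COPY to pp6. 7 ppages; refcounts: pp0:1 pp1:1 pp2:2 pp3:2 pp4:1 pp5:1 pp6:1
Op 7: write(P1, v0, 115). refcount(pp6)=1 -> write in place. 7 ppages; refcounts: pp0:1 pp1:1 pp2:2 pp3:2 pp4:1 pp5:1 pp6:1
Op 8: fork(P0) -> P3. 7 ppages; refcounts: pp0:2 pp1:1 pp2:2 pp3:3 pp4:1 pp5:2 pp6:1
P0: v0 -> pp0 = 31
P1: v0 -> pp6 = 115
P2: v0 -> pp4 = 120
P3: v0 -> pp0 = 31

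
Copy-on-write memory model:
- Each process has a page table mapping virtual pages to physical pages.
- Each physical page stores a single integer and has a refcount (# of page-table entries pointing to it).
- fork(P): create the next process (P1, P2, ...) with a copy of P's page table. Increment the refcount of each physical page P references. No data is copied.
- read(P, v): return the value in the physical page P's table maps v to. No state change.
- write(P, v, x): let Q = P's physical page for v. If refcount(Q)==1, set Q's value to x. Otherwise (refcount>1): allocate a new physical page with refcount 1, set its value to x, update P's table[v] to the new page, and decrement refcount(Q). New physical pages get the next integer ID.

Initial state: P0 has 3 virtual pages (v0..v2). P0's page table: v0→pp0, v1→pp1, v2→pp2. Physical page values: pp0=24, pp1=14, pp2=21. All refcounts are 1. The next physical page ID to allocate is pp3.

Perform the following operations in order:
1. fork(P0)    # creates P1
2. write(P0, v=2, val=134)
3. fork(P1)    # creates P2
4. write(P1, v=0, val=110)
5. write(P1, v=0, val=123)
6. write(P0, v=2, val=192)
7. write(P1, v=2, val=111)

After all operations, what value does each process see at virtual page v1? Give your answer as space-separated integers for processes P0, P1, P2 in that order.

Op 1: fork(P0) -> P1. 3 ppages; refcounts: pp0:2 pp1:2 pp2:2
Op 2: write(P0, v2, 134). refcount(pp2)=2>1 -> COPY to pp3. 4 ppages; refcounts: pp0:2 pp1:2 pp2:1 pp3:1
Op 3: fork(P1) -> P2. 4 ppages; refcounts: pp0:3 pp1:3 pp2:2 pp3:1
Op 4: write(P1, v0, 110). refcount(pp0)=3>1 -> COPY to pp4. 5 ppages; refcounts: pp0:2 pp1:3 pp2:2 pp3:1 pp4:1
Op 5: write(P1, v0, 123). refcount(pp4)=1 -> write in place. 5 ppages; refcounts: pp0:2 pp1:3 pp2:2 pp3:1 pp4:1
Op 6: write(P0, v2, 192). refcount(pp3)=1 -> write in place. 5 ppages; refcounts: pp0:2 pp1:3 pp2:2 pp3:1 pp4:1
Op 7: write(P1, v2, 111). refcount(pp2)=2>1 -> COPY to pp5. 6 ppages; refcounts: pp0:2 pp1:3 pp2:1 pp3:1 pp4:1 pp5:1
P0: v1 -> pp1 = 14
P1: v1 -> pp1 = 14
P2: v1 -> pp1 = 14

Answer: 14 14 14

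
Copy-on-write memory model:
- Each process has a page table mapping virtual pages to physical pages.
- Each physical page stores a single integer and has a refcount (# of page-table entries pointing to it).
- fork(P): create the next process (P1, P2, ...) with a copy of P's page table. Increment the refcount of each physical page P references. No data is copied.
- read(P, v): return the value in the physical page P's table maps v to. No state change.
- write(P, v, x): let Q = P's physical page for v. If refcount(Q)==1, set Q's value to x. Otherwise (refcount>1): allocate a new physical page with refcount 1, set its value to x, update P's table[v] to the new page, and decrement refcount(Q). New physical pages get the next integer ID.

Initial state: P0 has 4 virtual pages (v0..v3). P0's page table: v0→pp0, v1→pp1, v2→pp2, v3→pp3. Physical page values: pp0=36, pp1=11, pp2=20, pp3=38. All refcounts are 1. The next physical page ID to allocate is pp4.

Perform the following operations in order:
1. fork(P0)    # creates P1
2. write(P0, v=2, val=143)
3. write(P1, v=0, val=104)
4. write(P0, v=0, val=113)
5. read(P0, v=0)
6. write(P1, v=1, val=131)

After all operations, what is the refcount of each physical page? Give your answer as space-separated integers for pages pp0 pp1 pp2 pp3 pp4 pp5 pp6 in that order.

Op 1: fork(P0) -> P1. 4 ppages; refcounts: pp0:2 pp1:2 pp2:2 pp3:2
Op 2: write(P0, v2, 143). refcount(pp2)=2>1 -> COPY to pp4. 5 ppages; refcounts: pp0:2 pp1:2 pp2:1 pp3:2 pp4:1
Op 3: write(P1, v0, 104). refcount(pp0)=2>1 -> COPY to pp5. 6 ppages; refcounts: pp0:1 pp1:2 pp2:1 pp3:2 pp4:1 pp5:1
Op 4: write(P0, v0, 113). refcount(pp0)=1 -> write in place. 6 ppages; refcounts: pp0:1 pp1:2 pp2:1 pp3:2 pp4:1 pp5:1
Op 5: read(P0, v0) -> 113. No state change.
Op 6: write(P1, v1, 131). refcount(pp1)=2>1 -> COPY to pp6. 7 ppages; refcounts: pp0:1 pp1:1 pp2:1 pp3:2 pp4:1 pp5:1 pp6:1

Answer: 1 1 1 2 1 1 1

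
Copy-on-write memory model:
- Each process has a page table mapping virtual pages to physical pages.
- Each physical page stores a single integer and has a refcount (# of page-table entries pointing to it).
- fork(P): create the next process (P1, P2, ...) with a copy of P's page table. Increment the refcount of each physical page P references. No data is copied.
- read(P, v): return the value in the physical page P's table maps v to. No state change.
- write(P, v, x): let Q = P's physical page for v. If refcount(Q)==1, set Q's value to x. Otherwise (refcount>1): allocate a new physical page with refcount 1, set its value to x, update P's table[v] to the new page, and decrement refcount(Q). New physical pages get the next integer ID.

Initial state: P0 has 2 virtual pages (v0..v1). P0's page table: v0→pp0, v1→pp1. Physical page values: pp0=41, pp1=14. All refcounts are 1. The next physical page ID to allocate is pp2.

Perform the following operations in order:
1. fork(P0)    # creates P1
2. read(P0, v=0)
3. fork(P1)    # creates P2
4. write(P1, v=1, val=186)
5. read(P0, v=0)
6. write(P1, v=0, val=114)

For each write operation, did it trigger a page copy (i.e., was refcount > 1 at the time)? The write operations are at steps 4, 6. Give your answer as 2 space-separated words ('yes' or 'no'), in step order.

Op 1: fork(P0) -> P1. 2 ppages; refcounts: pp0:2 pp1:2
Op 2: read(P0, v0) -> 41. No state change.
Op 3: fork(P1) -> P2. 2 ppages; refcounts: pp0:3 pp1:3
Op 4: write(P1, v1, 186). refcount(pp1)=3>1 -> COPY to pp2. 3 ppages; refcounts: pp0:3 pp1:2 pp2:1
Op 5: read(P0, v0) -> 41. No state change.
Op 6: write(P1, v0, 114). refcount(pp0)=3>1 -> COPY to pp3. 4 ppages; refcounts: pp0:2 pp1:2 pp2:1 pp3:1

yes yes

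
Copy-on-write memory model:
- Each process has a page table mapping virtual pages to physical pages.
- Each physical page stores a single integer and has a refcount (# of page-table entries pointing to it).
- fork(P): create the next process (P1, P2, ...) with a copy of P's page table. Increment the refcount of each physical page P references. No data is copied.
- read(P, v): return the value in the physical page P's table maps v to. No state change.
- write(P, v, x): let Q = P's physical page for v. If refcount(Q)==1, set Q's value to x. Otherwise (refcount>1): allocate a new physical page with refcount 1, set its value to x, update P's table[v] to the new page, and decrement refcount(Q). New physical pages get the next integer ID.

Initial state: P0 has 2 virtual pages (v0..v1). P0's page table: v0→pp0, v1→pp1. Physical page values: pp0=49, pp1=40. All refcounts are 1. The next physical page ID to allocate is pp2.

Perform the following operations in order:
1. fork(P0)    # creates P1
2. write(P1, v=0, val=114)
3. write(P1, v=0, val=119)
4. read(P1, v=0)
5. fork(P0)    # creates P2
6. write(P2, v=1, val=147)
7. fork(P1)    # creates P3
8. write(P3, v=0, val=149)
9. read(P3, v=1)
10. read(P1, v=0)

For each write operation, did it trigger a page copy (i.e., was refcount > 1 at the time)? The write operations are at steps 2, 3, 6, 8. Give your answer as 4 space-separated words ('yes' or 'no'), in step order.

Op 1: fork(P0) -> P1. 2 ppages; refcounts: pp0:2 pp1:2
Op 2: write(P1, v0, 114). refcount(pp0)=2>1 -> COPY to pp2. 3 ppages; refcounts: pp0:1 pp1:2 pp2:1
Op 3: write(P1, v0, 119). refcount(pp2)=1 -> write in place. 3 ppages; refcounts: pp0:1 pp1:2 pp2:1
Op 4: read(P1, v0) -> 119. No state change.
Op 5: fork(P0) -> P2. 3 ppages; refcounts: pp0:2 pp1:3 pp2:1
Op 6: write(P2, v1, 147). refcount(pp1)=3>1 -> COPY to pp3. 4 ppages; refcounts: pp0:2 pp1:2 pp2:1 pp3:1
Op 7: fork(P1) -> P3. 4 ppages; refcounts: pp0:2 pp1:3 pp2:2 pp3:1
Op 8: write(P3, v0, 149). refcount(pp2)=2>1 -> COPY to pp4. 5 ppages; refcounts: pp0:2 pp1:3 pp2:1 pp3:1 pp4:1
Op 9: read(P3, v1) -> 40. No state change.
Op 10: read(P1, v0) -> 119. No state change.

yes no yes yes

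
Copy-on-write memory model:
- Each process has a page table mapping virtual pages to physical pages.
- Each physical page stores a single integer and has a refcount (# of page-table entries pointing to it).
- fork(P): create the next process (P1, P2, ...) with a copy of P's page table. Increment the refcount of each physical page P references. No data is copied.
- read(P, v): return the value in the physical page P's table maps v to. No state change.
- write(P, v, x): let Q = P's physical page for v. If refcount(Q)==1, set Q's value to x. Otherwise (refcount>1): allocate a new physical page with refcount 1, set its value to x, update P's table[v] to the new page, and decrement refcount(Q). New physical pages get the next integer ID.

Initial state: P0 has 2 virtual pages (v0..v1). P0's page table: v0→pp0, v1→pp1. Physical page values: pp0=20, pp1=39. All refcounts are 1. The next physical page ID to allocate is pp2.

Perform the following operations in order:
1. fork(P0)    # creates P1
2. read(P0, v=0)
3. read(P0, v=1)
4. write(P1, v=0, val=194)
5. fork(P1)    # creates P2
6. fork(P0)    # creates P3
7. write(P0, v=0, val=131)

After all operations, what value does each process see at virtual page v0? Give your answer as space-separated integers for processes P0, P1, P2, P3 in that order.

Op 1: fork(P0) -> P1. 2 ppages; refcounts: pp0:2 pp1:2
Op 2: read(P0, v0) -> 20. No state change.
Op 3: read(P0, v1) -> 39. No state change.
Op 4: write(P1, v0, 194). refcount(pp0)=2>1 -> COPY to pp2. 3 ppages; refcounts: pp0:1 pp1:2 pp2:1
Op 5: fork(P1) -> P2. 3 ppages; refcounts: pp0:1 pp1:3 pp2:2
Op 6: fork(P0) -> P3. 3 ppages; refcounts: pp0:2 pp1:4 pp2:2
Op 7: write(P0, v0, 131). refcount(pp0)=2>1 -> COPY to pp3. 4 ppages; refcounts: pp0:1 pp1:4 pp2:2 pp3:1
P0: v0 -> pp3 = 131
P1: v0 -> pp2 = 194
P2: v0 -> pp2 = 194
P3: v0 -> pp0 = 20

Answer: 131 194 194 20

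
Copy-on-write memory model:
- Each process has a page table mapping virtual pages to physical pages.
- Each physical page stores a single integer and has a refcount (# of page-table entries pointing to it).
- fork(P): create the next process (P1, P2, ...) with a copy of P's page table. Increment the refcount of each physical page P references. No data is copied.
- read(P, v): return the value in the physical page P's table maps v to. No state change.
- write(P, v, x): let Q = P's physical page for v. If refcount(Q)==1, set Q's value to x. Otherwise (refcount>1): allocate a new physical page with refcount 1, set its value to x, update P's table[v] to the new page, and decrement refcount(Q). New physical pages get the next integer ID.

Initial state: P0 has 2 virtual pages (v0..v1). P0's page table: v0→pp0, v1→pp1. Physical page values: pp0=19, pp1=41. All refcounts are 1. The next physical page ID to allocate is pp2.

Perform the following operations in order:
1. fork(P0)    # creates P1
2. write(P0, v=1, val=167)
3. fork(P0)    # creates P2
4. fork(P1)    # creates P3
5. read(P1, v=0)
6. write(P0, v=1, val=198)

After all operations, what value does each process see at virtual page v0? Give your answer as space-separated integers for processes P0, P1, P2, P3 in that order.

Op 1: fork(P0) -> P1. 2 ppages; refcounts: pp0:2 pp1:2
Op 2: write(P0, v1, 167). refcount(pp1)=2>1 -> COPY to pp2. 3 ppages; refcounts: pp0:2 pp1:1 pp2:1
Op 3: fork(P0) -> P2. 3 ppages; refcounts: pp0:3 pp1:1 pp2:2
Op 4: fork(P1) -> P3. 3 ppages; refcounts: pp0:4 pp1:2 pp2:2
Op 5: read(P1, v0) -> 19. No state change.
Op 6: write(P0, v1, 198). refcount(pp2)=2>1 -> COPY to pp3. 4 ppages; refcounts: pp0:4 pp1:2 pp2:1 pp3:1
P0: v0 -> pp0 = 19
P1: v0 -> pp0 = 19
P2: v0 -> pp0 = 19
P3: v0 -> pp0 = 19

Answer: 19 19 19 19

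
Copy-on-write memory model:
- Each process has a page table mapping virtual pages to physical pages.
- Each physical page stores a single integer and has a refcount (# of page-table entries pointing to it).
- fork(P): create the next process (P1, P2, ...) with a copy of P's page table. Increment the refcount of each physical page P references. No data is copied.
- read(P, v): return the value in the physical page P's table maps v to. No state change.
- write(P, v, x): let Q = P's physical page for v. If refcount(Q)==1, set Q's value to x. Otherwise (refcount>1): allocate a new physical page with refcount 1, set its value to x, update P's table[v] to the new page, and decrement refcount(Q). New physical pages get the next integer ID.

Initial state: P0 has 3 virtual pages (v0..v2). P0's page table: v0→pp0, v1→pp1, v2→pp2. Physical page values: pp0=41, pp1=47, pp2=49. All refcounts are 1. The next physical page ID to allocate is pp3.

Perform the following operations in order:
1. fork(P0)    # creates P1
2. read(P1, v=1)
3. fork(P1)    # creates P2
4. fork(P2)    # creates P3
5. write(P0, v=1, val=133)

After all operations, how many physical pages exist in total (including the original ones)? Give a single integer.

Answer: 4

Derivation:
Op 1: fork(P0) -> P1. 3 ppages; refcounts: pp0:2 pp1:2 pp2:2
Op 2: read(P1, v1) -> 47. No state change.
Op 3: fork(P1) -> P2. 3 ppages; refcounts: pp0:3 pp1:3 pp2:3
Op 4: fork(P2) -> P3. 3 ppages; refcounts: pp0:4 pp1:4 pp2:4
Op 5: write(P0, v1, 133). refcount(pp1)=4>1 -> COPY to pp3. 4 ppages; refcounts: pp0:4 pp1:3 pp2:4 pp3:1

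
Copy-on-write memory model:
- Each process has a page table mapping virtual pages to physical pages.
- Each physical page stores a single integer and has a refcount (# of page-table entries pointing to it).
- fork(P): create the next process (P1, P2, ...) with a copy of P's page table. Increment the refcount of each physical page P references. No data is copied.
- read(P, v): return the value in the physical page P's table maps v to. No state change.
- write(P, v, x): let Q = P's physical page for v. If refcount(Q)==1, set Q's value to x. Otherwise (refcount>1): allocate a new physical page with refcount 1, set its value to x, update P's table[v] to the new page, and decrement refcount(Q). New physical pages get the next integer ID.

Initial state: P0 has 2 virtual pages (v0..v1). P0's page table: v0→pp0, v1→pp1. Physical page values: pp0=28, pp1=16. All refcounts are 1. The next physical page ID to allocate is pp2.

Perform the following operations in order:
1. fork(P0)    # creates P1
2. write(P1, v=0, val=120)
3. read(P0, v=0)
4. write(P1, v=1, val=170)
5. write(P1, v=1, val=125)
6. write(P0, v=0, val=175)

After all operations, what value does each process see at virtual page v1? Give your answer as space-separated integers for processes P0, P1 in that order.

Answer: 16 125

Derivation:
Op 1: fork(P0) -> P1. 2 ppages; refcounts: pp0:2 pp1:2
Op 2: write(P1, v0, 120). refcount(pp0)=2>1 -> COPY to pp2. 3 ppages; refcounts: pp0:1 pp1:2 pp2:1
Op 3: read(P0, v0) -> 28. No state change.
Op 4: write(P1, v1, 170). refcount(pp1)=2>1 -> COPY to pp3. 4 ppages; refcounts: pp0:1 pp1:1 pp2:1 pp3:1
Op 5: write(P1, v1, 125). refcount(pp3)=1 -> write in place. 4 ppages; refcounts: pp0:1 pp1:1 pp2:1 pp3:1
Op 6: write(P0, v0, 175). refcount(pp0)=1 -> write in place. 4 ppages; refcounts: pp0:1 pp1:1 pp2:1 pp3:1
P0: v1 -> pp1 = 16
P1: v1 -> pp3 = 125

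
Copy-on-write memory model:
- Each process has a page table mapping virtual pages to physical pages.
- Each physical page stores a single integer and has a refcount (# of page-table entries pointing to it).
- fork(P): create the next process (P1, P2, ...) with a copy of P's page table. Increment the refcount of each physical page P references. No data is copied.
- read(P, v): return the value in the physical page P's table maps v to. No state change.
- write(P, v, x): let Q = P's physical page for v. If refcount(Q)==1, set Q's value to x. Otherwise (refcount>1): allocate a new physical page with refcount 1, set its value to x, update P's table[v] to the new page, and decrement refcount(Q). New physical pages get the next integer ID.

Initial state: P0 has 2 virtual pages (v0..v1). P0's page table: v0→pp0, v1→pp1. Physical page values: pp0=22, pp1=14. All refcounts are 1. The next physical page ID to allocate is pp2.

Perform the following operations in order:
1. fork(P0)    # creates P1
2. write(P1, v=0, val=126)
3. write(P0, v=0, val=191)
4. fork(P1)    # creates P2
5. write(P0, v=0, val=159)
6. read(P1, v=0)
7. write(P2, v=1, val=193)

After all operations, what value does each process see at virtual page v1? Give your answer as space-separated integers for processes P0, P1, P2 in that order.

Answer: 14 14 193

Derivation:
Op 1: fork(P0) -> P1. 2 ppages; refcounts: pp0:2 pp1:2
Op 2: write(P1, v0, 126). refcount(pp0)=2>1 -> COPY to pp2. 3 ppages; refcounts: pp0:1 pp1:2 pp2:1
Op 3: write(P0, v0, 191). refcount(pp0)=1 -> write in place. 3 ppages; refcounts: pp0:1 pp1:2 pp2:1
Op 4: fork(P1) -> P2. 3 ppages; refcounts: pp0:1 pp1:3 pp2:2
Op 5: write(P0, v0, 159). refcount(pp0)=1 -> write in place. 3 ppages; refcounts: pp0:1 pp1:3 pp2:2
Op 6: read(P1, v0) -> 126. No state change.
Op 7: write(P2, v1, 193). refcount(pp1)=3>1 -> COPY to pp3. 4 ppages; refcounts: pp0:1 pp1:2 pp2:2 pp3:1
P0: v1 -> pp1 = 14
P1: v1 -> pp1 = 14
P2: v1 -> pp3 = 193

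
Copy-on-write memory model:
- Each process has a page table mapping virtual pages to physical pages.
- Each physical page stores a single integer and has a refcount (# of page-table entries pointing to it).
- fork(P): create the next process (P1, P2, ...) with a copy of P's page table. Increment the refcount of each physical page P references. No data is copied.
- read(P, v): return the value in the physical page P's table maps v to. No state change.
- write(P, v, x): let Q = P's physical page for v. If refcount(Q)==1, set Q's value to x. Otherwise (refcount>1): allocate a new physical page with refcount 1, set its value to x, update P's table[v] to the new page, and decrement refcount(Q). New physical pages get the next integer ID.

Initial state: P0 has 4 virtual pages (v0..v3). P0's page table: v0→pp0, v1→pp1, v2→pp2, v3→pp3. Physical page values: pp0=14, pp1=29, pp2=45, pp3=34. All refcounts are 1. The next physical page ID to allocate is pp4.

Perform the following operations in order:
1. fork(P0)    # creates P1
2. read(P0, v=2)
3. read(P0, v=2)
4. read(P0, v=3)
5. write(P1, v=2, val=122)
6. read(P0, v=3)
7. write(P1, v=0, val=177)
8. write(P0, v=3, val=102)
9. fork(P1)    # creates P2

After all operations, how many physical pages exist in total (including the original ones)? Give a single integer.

Answer: 7

Derivation:
Op 1: fork(P0) -> P1. 4 ppages; refcounts: pp0:2 pp1:2 pp2:2 pp3:2
Op 2: read(P0, v2) -> 45. No state change.
Op 3: read(P0, v2) -> 45. No state change.
Op 4: read(P0, v3) -> 34. No state change.
Op 5: write(P1, v2, 122). refcount(pp2)=2>1 -> COPY to pp4. 5 ppages; refcounts: pp0:2 pp1:2 pp2:1 pp3:2 pp4:1
Op 6: read(P0, v3) -> 34. No state change.
Op 7: write(P1, v0, 177). refcount(pp0)=2>1 -> COPY to pp5. 6 ppages; refcounts: pp0:1 pp1:2 pp2:1 pp3:2 pp4:1 pp5:1
Op 8: write(P0, v3, 102). refcount(pp3)=2>1 -> COPY to pp6. 7 ppages; refcounts: pp0:1 pp1:2 pp2:1 pp3:1 pp4:1 pp5:1 pp6:1
Op 9: fork(P1) -> P2. 7 ppages; refcounts: pp0:1 pp1:3 pp2:1 pp3:2 pp4:2 pp5:2 pp6:1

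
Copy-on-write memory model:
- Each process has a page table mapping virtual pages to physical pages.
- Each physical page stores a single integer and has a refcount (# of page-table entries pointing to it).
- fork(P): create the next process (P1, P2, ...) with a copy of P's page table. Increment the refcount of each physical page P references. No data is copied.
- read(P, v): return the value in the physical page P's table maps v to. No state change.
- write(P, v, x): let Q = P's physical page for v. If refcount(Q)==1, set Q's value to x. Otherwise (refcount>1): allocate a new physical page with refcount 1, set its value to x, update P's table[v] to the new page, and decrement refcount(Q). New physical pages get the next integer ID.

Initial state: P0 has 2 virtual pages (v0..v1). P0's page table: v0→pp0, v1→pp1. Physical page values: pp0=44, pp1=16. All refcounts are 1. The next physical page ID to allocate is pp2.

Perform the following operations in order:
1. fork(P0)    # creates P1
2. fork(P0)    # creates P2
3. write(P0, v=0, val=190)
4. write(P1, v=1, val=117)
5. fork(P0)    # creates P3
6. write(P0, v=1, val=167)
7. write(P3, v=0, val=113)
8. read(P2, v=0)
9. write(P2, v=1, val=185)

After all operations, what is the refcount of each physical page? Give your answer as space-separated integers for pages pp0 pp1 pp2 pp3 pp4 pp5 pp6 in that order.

Op 1: fork(P0) -> P1. 2 ppages; refcounts: pp0:2 pp1:2
Op 2: fork(P0) -> P2. 2 ppages; refcounts: pp0:3 pp1:3
Op 3: write(P0, v0, 190). refcount(pp0)=3>1 -> COPY to pp2. 3 ppages; refcounts: pp0:2 pp1:3 pp2:1
Op 4: write(P1, v1, 117). refcount(pp1)=3>1 -> COPY to pp3. 4 ppages; refcounts: pp0:2 pp1:2 pp2:1 pp3:1
Op 5: fork(P0) -> P3. 4 ppages; refcounts: pp0:2 pp1:3 pp2:2 pp3:1
Op 6: write(P0, v1, 167). refcount(pp1)=3>1 -> COPY to pp4. 5 ppages; refcounts: pp0:2 pp1:2 pp2:2 pp3:1 pp4:1
Op 7: write(P3, v0, 113). refcount(pp2)=2>1 -> COPY to pp5. 6 ppages; refcounts: pp0:2 pp1:2 pp2:1 pp3:1 pp4:1 pp5:1
Op 8: read(P2, v0) -> 44. No state change.
Op 9: write(P2, v1, 185). refcount(pp1)=2>1 -> COPY to pp6. 7 ppages; refcounts: pp0:2 pp1:1 pp2:1 pp3:1 pp4:1 pp5:1 pp6:1

Answer: 2 1 1 1 1 1 1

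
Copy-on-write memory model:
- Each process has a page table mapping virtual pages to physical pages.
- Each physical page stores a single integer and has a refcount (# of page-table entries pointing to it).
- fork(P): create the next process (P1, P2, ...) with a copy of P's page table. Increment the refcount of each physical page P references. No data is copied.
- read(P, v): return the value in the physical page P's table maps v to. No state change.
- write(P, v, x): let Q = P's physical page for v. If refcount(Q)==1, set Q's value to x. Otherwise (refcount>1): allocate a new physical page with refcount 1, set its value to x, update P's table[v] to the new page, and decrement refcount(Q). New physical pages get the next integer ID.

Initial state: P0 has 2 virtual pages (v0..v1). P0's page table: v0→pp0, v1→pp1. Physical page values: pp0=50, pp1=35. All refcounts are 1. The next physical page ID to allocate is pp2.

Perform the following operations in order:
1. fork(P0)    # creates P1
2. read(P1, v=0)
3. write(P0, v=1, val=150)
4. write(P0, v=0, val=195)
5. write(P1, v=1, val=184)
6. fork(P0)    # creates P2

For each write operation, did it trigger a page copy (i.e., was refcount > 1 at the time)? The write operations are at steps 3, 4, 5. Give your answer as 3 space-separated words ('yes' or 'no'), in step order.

Op 1: fork(P0) -> P1. 2 ppages; refcounts: pp0:2 pp1:2
Op 2: read(P1, v0) -> 50. No state change.
Op 3: write(P0, v1, 150). refcount(pp1)=2>1 -> COPY to pp2. 3 ppages; refcounts: pp0:2 pp1:1 pp2:1
Op 4: write(P0, v0, 195). refcount(pp0)=2>1 -> COPY to pp3. 4 ppages; refcounts: pp0:1 pp1:1 pp2:1 pp3:1
Op 5: write(P1, v1, 184). refcount(pp1)=1 -> write in place. 4 ppages; refcounts: pp0:1 pp1:1 pp2:1 pp3:1
Op 6: fork(P0) -> P2. 4 ppages; refcounts: pp0:1 pp1:1 pp2:2 pp3:2

yes yes no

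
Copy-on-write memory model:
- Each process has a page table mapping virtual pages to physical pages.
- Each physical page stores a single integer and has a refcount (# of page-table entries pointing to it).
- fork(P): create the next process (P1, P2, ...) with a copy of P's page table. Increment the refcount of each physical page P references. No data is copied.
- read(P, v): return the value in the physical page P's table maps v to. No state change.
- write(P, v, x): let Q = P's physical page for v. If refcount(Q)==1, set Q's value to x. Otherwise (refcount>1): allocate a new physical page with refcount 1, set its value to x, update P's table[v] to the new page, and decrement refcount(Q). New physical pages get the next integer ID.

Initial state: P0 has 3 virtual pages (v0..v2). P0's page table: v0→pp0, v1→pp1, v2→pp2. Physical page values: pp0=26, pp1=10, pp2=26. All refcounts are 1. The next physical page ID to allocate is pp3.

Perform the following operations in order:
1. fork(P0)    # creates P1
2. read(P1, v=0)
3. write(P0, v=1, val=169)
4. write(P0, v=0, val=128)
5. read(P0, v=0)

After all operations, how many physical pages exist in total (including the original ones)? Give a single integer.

Op 1: fork(P0) -> P1. 3 ppages; refcounts: pp0:2 pp1:2 pp2:2
Op 2: read(P1, v0) -> 26. No state change.
Op 3: write(P0, v1, 169). refcount(pp1)=2>1 -> COPY to pp3. 4 ppages; refcounts: pp0:2 pp1:1 pp2:2 pp3:1
Op 4: write(P0, v0, 128). refcount(pp0)=2>1 -> COPY to pp4. 5 ppages; refcounts: pp0:1 pp1:1 pp2:2 pp3:1 pp4:1
Op 5: read(P0, v0) -> 128. No state change.

Answer: 5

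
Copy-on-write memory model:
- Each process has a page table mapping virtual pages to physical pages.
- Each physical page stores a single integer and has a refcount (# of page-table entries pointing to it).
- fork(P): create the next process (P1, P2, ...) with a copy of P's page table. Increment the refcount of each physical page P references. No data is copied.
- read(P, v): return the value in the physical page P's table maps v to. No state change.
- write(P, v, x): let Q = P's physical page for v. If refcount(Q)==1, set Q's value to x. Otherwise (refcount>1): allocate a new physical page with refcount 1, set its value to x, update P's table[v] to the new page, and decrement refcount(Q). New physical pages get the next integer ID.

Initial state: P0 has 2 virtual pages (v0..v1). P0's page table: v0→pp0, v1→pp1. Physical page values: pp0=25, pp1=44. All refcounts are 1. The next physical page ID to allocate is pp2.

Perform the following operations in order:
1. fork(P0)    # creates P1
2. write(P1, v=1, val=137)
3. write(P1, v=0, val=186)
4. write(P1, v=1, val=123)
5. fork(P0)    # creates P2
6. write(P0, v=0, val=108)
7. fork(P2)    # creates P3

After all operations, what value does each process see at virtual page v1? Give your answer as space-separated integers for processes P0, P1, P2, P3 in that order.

Op 1: fork(P0) -> P1. 2 ppages; refcounts: pp0:2 pp1:2
Op 2: write(P1, v1, 137). refcount(pp1)=2>1 -> COPY to pp2. 3 ppages; refcounts: pp0:2 pp1:1 pp2:1
Op 3: write(P1, v0, 186). refcount(pp0)=2>1 -> COPY to pp3. 4 ppages; refcounts: pp0:1 pp1:1 pp2:1 pp3:1
Op 4: write(P1, v1, 123). refcount(pp2)=1 -> write in place. 4 ppages; refcounts: pp0:1 pp1:1 pp2:1 pp3:1
Op 5: fork(P0) -> P2. 4 ppages; refcounts: pp0:2 pp1:2 pp2:1 pp3:1
Op 6: write(P0, v0, 108). refcount(pp0)=2>1 -> COPY to pp4. 5 ppages; refcounts: pp0:1 pp1:2 pp2:1 pp3:1 pp4:1
Op 7: fork(P2) -> P3. 5 ppages; refcounts: pp0:2 pp1:3 pp2:1 pp3:1 pp4:1
P0: v1 -> pp1 = 44
P1: v1 -> pp2 = 123
P2: v1 -> pp1 = 44
P3: v1 -> pp1 = 44

Answer: 44 123 44 44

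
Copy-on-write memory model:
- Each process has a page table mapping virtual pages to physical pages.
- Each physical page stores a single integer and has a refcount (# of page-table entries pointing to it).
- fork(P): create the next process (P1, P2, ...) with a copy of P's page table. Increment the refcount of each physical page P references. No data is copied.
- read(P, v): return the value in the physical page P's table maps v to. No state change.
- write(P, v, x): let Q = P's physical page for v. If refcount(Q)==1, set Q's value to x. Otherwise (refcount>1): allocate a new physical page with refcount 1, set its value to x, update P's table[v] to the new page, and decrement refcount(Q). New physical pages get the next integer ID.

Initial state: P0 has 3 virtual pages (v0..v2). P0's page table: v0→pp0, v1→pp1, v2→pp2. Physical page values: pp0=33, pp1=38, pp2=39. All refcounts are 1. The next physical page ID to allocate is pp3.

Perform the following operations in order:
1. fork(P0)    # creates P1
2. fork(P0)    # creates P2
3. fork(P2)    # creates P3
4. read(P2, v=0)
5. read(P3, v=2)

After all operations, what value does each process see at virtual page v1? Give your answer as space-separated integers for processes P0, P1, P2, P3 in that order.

Answer: 38 38 38 38

Derivation:
Op 1: fork(P0) -> P1. 3 ppages; refcounts: pp0:2 pp1:2 pp2:2
Op 2: fork(P0) -> P2. 3 ppages; refcounts: pp0:3 pp1:3 pp2:3
Op 3: fork(P2) -> P3. 3 ppages; refcounts: pp0:4 pp1:4 pp2:4
Op 4: read(P2, v0) -> 33. No state change.
Op 5: read(P3, v2) -> 39. No state change.
P0: v1 -> pp1 = 38
P1: v1 -> pp1 = 38
P2: v1 -> pp1 = 38
P3: v1 -> pp1 = 38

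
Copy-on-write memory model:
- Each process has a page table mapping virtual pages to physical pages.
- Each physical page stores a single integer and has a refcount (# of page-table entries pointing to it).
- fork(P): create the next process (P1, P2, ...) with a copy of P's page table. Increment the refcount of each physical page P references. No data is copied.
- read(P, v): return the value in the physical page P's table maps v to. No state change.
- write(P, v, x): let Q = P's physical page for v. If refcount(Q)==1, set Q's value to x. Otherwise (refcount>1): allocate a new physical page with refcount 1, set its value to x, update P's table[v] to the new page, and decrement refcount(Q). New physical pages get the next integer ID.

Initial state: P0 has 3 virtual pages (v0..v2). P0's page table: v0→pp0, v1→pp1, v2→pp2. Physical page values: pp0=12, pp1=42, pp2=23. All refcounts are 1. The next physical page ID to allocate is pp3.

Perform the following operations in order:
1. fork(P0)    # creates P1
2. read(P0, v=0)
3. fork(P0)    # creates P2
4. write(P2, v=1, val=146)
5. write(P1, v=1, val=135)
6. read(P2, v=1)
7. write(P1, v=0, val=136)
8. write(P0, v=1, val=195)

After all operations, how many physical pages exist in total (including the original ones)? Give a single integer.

Op 1: fork(P0) -> P1. 3 ppages; refcounts: pp0:2 pp1:2 pp2:2
Op 2: read(P0, v0) -> 12. No state change.
Op 3: fork(P0) -> P2. 3 ppages; refcounts: pp0:3 pp1:3 pp2:3
Op 4: write(P2, v1, 146). refcount(pp1)=3>1 -> COPY to pp3. 4 ppages; refcounts: pp0:3 pp1:2 pp2:3 pp3:1
Op 5: write(P1, v1, 135). refcount(pp1)=2>1 -> COPY to pp4. 5 ppages; refcounts: pp0:3 pp1:1 pp2:3 pp3:1 pp4:1
Op 6: read(P2, v1) -> 146. No state change.
Op 7: write(P1, v0, 136). refcount(pp0)=3>1 -> COPY to pp5. 6 ppages; refcounts: pp0:2 pp1:1 pp2:3 pp3:1 pp4:1 pp5:1
Op 8: write(P0, v1, 195). refcount(pp1)=1 -> write in place. 6 ppages; refcounts: pp0:2 pp1:1 pp2:3 pp3:1 pp4:1 pp5:1

Answer: 6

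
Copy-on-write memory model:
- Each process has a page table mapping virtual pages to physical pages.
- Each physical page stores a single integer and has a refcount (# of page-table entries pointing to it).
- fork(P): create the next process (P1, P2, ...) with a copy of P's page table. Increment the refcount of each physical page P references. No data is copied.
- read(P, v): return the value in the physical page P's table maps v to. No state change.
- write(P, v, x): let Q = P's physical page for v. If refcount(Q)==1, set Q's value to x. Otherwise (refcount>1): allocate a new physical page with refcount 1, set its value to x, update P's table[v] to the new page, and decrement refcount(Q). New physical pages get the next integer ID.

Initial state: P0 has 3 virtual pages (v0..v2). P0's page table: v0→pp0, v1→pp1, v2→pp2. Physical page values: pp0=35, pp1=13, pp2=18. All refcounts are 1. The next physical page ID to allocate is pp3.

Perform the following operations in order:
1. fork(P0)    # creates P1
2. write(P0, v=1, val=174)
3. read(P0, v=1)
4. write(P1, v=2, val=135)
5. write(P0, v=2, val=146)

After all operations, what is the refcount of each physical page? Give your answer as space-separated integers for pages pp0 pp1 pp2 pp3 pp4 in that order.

Answer: 2 1 1 1 1

Derivation:
Op 1: fork(P0) -> P1. 3 ppages; refcounts: pp0:2 pp1:2 pp2:2
Op 2: write(P0, v1, 174). refcount(pp1)=2>1 -> COPY to pp3. 4 ppages; refcounts: pp0:2 pp1:1 pp2:2 pp3:1
Op 3: read(P0, v1) -> 174. No state change.
Op 4: write(P1, v2, 135). refcount(pp2)=2>1 -> COPY to pp4. 5 ppages; refcounts: pp0:2 pp1:1 pp2:1 pp3:1 pp4:1
Op 5: write(P0, v2, 146). refcount(pp2)=1 -> write in place. 5 ppages; refcounts: pp0:2 pp1:1 pp2:1 pp3:1 pp4:1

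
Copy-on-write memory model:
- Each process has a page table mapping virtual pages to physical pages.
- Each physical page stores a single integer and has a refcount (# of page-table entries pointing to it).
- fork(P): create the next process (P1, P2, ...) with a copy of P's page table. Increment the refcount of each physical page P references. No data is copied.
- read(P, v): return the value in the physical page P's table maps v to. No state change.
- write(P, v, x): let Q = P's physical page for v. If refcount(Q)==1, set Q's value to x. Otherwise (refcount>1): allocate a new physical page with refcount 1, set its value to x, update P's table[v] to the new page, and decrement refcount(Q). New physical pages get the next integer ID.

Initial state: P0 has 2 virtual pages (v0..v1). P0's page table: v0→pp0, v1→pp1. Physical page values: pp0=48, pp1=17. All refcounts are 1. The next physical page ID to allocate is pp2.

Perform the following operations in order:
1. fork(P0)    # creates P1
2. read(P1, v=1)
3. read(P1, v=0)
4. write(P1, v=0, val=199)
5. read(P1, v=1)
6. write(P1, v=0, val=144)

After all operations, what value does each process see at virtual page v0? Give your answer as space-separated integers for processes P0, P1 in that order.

Answer: 48 144

Derivation:
Op 1: fork(P0) -> P1. 2 ppages; refcounts: pp0:2 pp1:2
Op 2: read(P1, v1) -> 17. No state change.
Op 3: read(P1, v0) -> 48. No state change.
Op 4: write(P1, v0, 199). refcount(pp0)=2>1 -> COPY to pp2. 3 ppages; refcounts: pp0:1 pp1:2 pp2:1
Op 5: read(P1, v1) -> 17. No state change.
Op 6: write(P1, v0, 144). refcount(pp2)=1 -> write in place. 3 ppages; refcounts: pp0:1 pp1:2 pp2:1
P0: v0 -> pp0 = 48
P1: v0 -> pp2 = 144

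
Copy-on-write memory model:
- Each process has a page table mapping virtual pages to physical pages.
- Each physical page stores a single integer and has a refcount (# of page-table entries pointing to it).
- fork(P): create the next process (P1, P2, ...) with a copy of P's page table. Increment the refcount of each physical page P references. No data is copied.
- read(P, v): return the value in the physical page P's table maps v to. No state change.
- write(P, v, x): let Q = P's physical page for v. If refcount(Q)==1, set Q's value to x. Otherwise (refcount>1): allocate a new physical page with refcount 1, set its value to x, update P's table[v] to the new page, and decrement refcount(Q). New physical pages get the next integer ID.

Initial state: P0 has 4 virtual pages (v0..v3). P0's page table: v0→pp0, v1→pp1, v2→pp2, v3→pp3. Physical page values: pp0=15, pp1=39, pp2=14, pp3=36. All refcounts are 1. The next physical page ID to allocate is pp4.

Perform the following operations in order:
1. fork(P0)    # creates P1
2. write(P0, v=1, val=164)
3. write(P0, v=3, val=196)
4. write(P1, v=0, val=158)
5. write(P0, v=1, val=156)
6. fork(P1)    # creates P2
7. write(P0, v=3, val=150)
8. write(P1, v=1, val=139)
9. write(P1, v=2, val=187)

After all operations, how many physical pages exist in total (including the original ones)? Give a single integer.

Answer: 9

Derivation:
Op 1: fork(P0) -> P1. 4 ppages; refcounts: pp0:2 pp1:2 pp2:2 pp3:2
Op 2: write(P0, v1, 164). refcount(pp1)=2>1 -> COPY to pp4. 5 ppages; refcounts: pp0:2 pp1:1 pp2:2 pp3:2 pp4:1
Op 3: write(P0, v3, 196). refcount(pp3)=2>1 -> COPY to pp5. 6 ppages; refcounts: pp0:2 pp1:1 pp2:2 pp3:1 pp4:1 pp5:1
Op 4: write(P1, v0, 158). refcount(pp0)=2>1 -> COPY to pp6. 7 ppages; refcounts: pp0:1 pp1:1 pp2:2 pp3:1 pp4:1 pp5:1 pp6:1
Op 5: write(P0, v1, 156). refcount(pp4)=1 -> write in place. 7 ppages; refcounts: pp0:1 pp1:1 pp2:2 pp3:1 pp4:1 pp5:1 pp6:1
Op 6: fork(P1) -> P2. 7 ppages; refcounts: pp0:1 pp1:2 pp2:3 pp3:2 pp4:1 pp5:1 pp6:2
Op 7: write(P0, v3, 150). refcount(pp5)=1 -> write in place. 7 ppages; refcounts: pp0:1 pp1:2 pp2:3 pp3:2 pp4:1 pp5:1 pp6:2
Op 8: write(P1, v1, 139). refcount(pp1)=2>1 -> COPY to pp7. 8 ppages; refcounts: pp0:1 pp1:1 pp2:3 pp3:2 pp4:1 pp5:1 pp6:2 pp7:1
Op 9: write(P1, v2, 187). refcount(pp2)=3>1 -> COPY to pp8. 9 ppages; refcounts: pp0:1 pp1:1 pp2:2 pp3:2 pp4:1 pp5:1 pp6:2 pp7:1 pp8:1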